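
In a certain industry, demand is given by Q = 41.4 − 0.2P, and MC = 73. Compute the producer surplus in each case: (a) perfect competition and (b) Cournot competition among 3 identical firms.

Competition: PS = 0; Cournot: PS = 673.35

Inverting demand: P = 207 − 5Q.
Perfect competition: P = MC = 73, so 207 − 5Q = 73 and Q = 26.8.
PS = (73 − 73)·26.8 = 0.
With 3 symmetric Cournot firms, each firm's FOC gives 207 − 20q = 73, so q = 6.7, Q = 3·6.7 = 20.1, and P = 106.5.
PS = (106.5 − 73)·20.1 = 673.35.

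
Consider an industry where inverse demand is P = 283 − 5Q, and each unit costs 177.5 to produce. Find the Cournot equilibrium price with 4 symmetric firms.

In a 4-firm Cournot equilibrium, symmetry and the first-order condition give q = (283 − 177.5)/(25) = 4.22. So Q = 16.88 and P = 198.6.

P = 198.6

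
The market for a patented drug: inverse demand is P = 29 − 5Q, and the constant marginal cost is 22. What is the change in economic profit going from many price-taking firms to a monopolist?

π rises by 2.45

Perfect competition: P = MC = 22, so 29 − 5Q = 22 and Q = 1.4.
Profit = (22 − 22)·1.4 = 0.
Monopoly sets MR = MC: 29 − 10Q = 22 ⇒ Q = 0.7, P = 29 − 5·0.7 = 25.5.
Profit = (25.5 − 22)·0.7 = 2.45.
Change in economic profit: 2.45 − 0 = 2.45.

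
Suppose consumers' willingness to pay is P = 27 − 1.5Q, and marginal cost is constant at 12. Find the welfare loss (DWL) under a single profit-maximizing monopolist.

DWL = 18.75

Under competition P = MC = 12, so Q = (27 − 12)/1.5 = 10.
A monopolist chooses Q where MR = MC. MR = 27 − 3Q; setting this equal to 12 gives Q = 5 and P = 19.5.
DWL is the triangle between Q = 5 and Q = 10: ½·(10 − 5)·(19.5 − 12) = 18.75.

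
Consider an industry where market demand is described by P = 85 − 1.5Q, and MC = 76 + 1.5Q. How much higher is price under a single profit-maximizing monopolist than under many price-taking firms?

Under competition P = MC: 85 − 1.5Q = 76 + 1.5Q ⇒ Q = 3, P = 80.5.
The monopolist equates marginal revenue to marginal cost: 85 − 3Q = 76 + 1.5Q, so Q = 2. From demand, P = 82.
Change in price: 82 − 80.5 = 1.5.

Price rises by 1.5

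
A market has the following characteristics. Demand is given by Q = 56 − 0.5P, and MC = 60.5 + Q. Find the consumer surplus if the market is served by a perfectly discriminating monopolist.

Inverting demand: P = 112 − 2Q.
A perfectly discriminating monopolist sells every unit with P(Q) ≥ MC(Q), so output equals the competitive quantity Q = 103/6. Each buyer pays their reservation price, so CS = 0 and the firm captures all surplus.
CS = 0.

CS = 0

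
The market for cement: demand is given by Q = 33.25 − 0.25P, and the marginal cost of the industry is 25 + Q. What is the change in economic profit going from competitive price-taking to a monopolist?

Inverting demand: P = 133 − 4Q.
Competitive equilibrium sets price equal to marginal cost: 133 − 4Q = 25 + Q, so Q = 21.6 and P = 46.6.
Profit = 46.6·21.6 − (25·21.6 + ½·1·21.6²) = 233.28.
A monopolist chooses Q where MR = MC. MR = 133 − 8Q; setting this equal to 25 + Q gives Q = 12 and P = 85.
Profit = 85·12 − (25·12 + ½·1·12²) = 648.
Change in economic profit: 648 − 233.28 = 414.72.

Economic profit rises by 414.72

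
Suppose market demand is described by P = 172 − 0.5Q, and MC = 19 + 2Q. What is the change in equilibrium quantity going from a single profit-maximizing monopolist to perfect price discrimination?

Equilibrium quantity rises by 10.2

The monopolist equates marginal revenue to marginal cost: 172 − Q = 19 + 2Q, so Q = 51. From demand, P = 146.5.
With perfect price discrimination, output is the efficient level Q = 61.2 (where demand meets MC), but every buyer pays their willingness to pay: CS = 0 and PS = total surplus.
Change in equilibrium quantity: 61.2 − 51 = 10.2.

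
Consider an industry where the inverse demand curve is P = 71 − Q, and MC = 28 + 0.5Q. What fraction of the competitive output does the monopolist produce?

Q_m/Q_c = 0.6

The monopolist equates marginal revenue to marginal cost: 71 − 2Q = 28 + 0.5Q, so Q = 17.2. From demand, P = 53.8.
Under competition P = MC: 71 − Q = 28 + 0.5Q ⇒ Q = 86/3, P = 127/3.
Ratio Q_m/Q_c = 17.2/(86/3) = 0.6.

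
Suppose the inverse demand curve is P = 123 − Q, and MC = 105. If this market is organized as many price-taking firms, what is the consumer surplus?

Competitive firms price at marginal cost: P = 105, giving Q = 18.
CS = ½·(123 − 105)·18 = 162.

CS = 162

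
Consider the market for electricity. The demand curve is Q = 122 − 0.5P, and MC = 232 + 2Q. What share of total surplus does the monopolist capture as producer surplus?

Inverting demand: P = 244 − 2Q.
The monopolist equates marginal revenue to marginal cost: 244 − 4Q = 232 + 2Q, so Q = 2. From demand, P = 240.
CS = ½·(244 − 240)·2 = 4.
PS = P·Q − VC(Q) = 240·2 − (232·2 + ½·2·2²) = 12.
Share captured = PS/TS = 12/16 = 0.75.

PS/TS = 0.75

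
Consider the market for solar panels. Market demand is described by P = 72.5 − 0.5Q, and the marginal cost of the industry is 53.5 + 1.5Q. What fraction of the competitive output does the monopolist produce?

Q_m/Q_c = 0.8

The monopolist equates marginal revenue to marginal cost: 72.5 − Q = 53.5 + 1.5Q, so Q = 7.6. From demand, P = 68.7.
Competitive equilibrium sets price equal to marginal cost: 72.5 − 0.5Q = 53.5 + 1.5Q, so Q = 9.5 and P = 67.75.
Ratio Q_m/Q_c = 7.6/9.5 = 0.8.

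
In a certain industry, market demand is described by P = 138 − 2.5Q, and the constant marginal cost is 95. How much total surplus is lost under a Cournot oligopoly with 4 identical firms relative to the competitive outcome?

DWL = 14.792

Under competition P = MC = 95, so Q = (138 − 95)/2.5 = 17.2.
With 4 symmetric Cournot firms, each firm's FOC gives 138 − 12.5q = 95, so q = 3.44, Q = 4·3.44 = 13.76, and P = 103.6.
DWL is the triangle between Q = 13.76 and Q = 17.2: ½·(17.2 − 13.76)·(103.6 − 95) = 14.792.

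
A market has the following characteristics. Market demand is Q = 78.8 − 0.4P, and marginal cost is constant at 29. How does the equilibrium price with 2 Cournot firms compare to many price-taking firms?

Inverting demand: P = 197 − 2.5Q.
With 2 symmetric Cournot firms, each firm's FOC gives 197 − 7.5q = 29, so q = 22.4, Q = 2·22.4 = 44.8, and P = 85.
Perfect competition: P = MC = 29, so 197 − 2.5Q = 29 and Q = 67.2.

Cournot: P = 85; Competition: P = 29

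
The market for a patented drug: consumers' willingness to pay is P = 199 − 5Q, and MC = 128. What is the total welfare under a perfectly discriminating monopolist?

TS = 504.1

With perfect price discrimination, output is the efficient level Q = 14.2 (where demand meets MC), but every buyer pays their willingness to pay: CS = 0 and PS = total surplus.
TS = 504.1 (equal to competitive TS).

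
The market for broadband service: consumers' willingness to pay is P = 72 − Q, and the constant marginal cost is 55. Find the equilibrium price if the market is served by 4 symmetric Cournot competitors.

With 4 symmetric Cournot firms, each firm's FOC gives 72 − 5q = 55, so q = 3.4, Q = 4·3.4 = 13.6, and P = 58.4.

P = 58.4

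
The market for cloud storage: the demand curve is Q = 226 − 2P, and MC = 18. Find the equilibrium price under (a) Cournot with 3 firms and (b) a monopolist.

Inverting demand: P = 113 − 0.5Q.
Cournot with 3 identical firms: the symmetric best-response condition is 113 − 2q = 18. Each firm produces q = 47.5, total output Q = 142.5, price P = 41.75.
Monopoly sets MR = MC: 113 − Q = 18 ⇒ Q = 95, P = 113 − 0.5·95 = 65.5.

Cournot: P = 41.75; Monopoly: P = 65.5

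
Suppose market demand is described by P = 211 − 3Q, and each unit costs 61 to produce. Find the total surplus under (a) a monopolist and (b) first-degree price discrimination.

Monopoly: TS = 2812.5; Perfect PD: TS = 3750

The monopolist equates marginal revenue to marginal cost: 211 − 6Q = 61, so Q = 25. From demand, P = 136.
CS = ½·(211 − 136)·25 = 937.5; PS = (136 − 61)·25 = 1875; TS = 2812.5.
With perfect price discrimination, output is the efficient level Q = 50 (where demand meets MC), but every buyer pays their willingness to pay: CS = 0 and PS = total surplus.
TS = 3750 (equal to competitive TS).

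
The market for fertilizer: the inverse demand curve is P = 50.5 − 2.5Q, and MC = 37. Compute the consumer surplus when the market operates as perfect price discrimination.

A perfectly discriminating monopolist sells every unit with P(Q) ≥ MC(Q), so output equals the competitive quantity Q = 5.4. Each buyer pays their reservation price, so CS = 0 and the firm captures all surplus.
CS = 0.

CS = 0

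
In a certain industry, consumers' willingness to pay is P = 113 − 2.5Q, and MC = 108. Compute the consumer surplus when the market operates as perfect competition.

Perfect competition: P = MC = 108, so 113 − 2.5Q = 108 and Q = 2.
CS = ½·(113 − 108)·2 = 5.

CS = 5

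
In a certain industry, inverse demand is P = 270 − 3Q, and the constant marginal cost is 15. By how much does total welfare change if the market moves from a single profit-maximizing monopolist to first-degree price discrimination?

The monopolist equates marginal revenue to marginal cost: 270 − 6Q = 15, so Q = 42.5. From demand, P = 142.5.
CS = ½·(270 − 142.5)·42.5 = 2709.375; PS = (142.5 − 15)·42.5 = 5418.75; TS = 8128.125.
With perfect price discrimination, output is the efficient level Q = 85 (where demand meets MC), but every buyer pays their willingness to pay: CS = 0 and PS = total surplus.
TS = 10837.5 (equal to competitive TS).
Change in total welfare: 10837.5 − 8128.125 = 2709.375.

Total welfare rises by 2709.375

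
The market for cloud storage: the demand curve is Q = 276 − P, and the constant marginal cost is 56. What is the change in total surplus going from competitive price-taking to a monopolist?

TS falls by 6050

Inverting demand: P = 276 − Q.
Competitive firms price at marginal cost: P = 56, giving Q = 220.
CS = ½·(276 − 56)·220 = 24200; PS = (56 − 56)·220 = 0; TS = 24200.
Monopoly sets MR = MC: 276 − 2Q = 56 ⇒ Q = 110, P = 276 − 110 = 166.
CS = ½·(276 − 166)·110 = 6050; PS = (166 − 56)·110 = 12100; TS = 18150.
Change in total surplus: 18150 − 24200 = −6050.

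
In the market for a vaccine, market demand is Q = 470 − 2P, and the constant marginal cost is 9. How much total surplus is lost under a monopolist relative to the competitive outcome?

Inverting demand: P = 235 − 0.5Q.
Perfect competition: P = MC = 9, so 235 − 0.5Q = 9 and Q = 452.
Monopoly sets MR = MC: 235 − Q = 9 ⇒ Q = 226, P = 235 − 0.5·226 = 122.
DWL is the triangle between Q = 226 and Q = 452: ½·(452 − 226)·(122 − 9) = 12769.

DWL = 12769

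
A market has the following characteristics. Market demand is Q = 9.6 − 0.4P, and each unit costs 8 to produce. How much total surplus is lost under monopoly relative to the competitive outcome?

Inverting demand: P = 24 − 2.5Q.
Competitive firms price at marginal cost: P = 8, giving Q = 6.4.
Monopoly sets MR = MC: 24 − 5Q = 8 ⇒ Q = 3.2, P = 24 − 2.5·3.2 = 16.
DWL is the triangle between Q = 3.2 and Q = 6.4: ½·(6.4 − 3.2)·(16 − 8) = 12.8.

DWL = 12.8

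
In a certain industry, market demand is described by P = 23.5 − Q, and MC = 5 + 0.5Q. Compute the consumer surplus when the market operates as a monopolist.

CS = 27.38

Monopoly sets MR = MC: 23.5 − 2Q = 5 + 0.5Q ⇒ Q = 7.4, P = 23.5 − 7.4 = 16.1.
CS = ½·(23.5 − 16.1)·7.4 = 27.38.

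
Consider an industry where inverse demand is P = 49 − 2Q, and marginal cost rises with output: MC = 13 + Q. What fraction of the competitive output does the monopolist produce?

Q_m/Q_c = 0.6

A monopolist chooses Q where MR = MC. MR = 49 − 4Q; setting this equal to 13 + Q gives Q = 7.2 and P = 34.6.
Competitive equilibrium sets price equal to marginal cost: 49 − 2Q = 13 + Q, so Q = 12 and P = 25.
Ratio Q_m/Q_c = 7.2/12 = 0.6.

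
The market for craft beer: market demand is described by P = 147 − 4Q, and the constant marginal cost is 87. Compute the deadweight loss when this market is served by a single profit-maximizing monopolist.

DWL = 112.5

Perfect competition: P = MC = 87, so 147 − 4Q = 87 and Q = 15.
Monopoly sets MR = MC: 147 − 8Q = 87 ⇒ Q = 7.5, P = 147 − 4·7.5 = 117.
DWL is the triangle between Q = 7.5 and Q = 15: ½·(15 − 7.5)·(117 − 87) = 112.5.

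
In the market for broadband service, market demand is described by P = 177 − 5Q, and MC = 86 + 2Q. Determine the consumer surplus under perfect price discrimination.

CS = 0

A perfectly discriminating monopolist sells every unit with P(Q) ≥ MC(Q), so output equals the competitive quantity Q = 13. Each buyer pays their reservation price, so CS = 0 and the firm captures all surplus.
CS = 0.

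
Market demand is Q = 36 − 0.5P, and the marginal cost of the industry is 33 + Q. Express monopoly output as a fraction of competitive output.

Inverting demand: P = 72 − 2Q.
The monopolist equates marginal revenue to marginal cost: 72 − 4Q = 33 + Q, so Q = 7.8. From demand, P = 56.4.
Competitive equilibrium sets price equal to marginal cost: 72 − 2Q = 33 + Q, so Q = 13 and P = 46.
Ratio Q_m/Q_c = 7.8/13 = 0.6.

Q_m/Q_c = 0.6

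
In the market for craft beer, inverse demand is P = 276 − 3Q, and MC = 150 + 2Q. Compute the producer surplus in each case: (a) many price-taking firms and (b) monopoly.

Competition: PS = 635.04; Monopoly: PS = 992.25

Under competition P = MC: 276 − 3Q = 150 + 2Q ⇒ Q = 25.2, P = 200.4.
PS = P·Q − VC(Q) = 200.4·25.2 − (150·25.2 + ½·2·25.2²) = 635.04.
Monopoly sets MR = MC: 276 − 6Q = 150 + 2Q ⇒ Q = 15.75, P = 276 − 3·15.75 = 228.75.
PS = P·Q − VC(Q) = 228.75·15.75 − (150·15.75 + ½·2·15.75²) = 992.25.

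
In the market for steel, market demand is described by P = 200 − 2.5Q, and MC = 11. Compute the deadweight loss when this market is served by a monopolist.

DWL = 1786.05

Under competition P = MC = 11, so Q = (200 − 11)/2.5 = 75.6.
Monopoly sets MR = MC: 200 − 5Q = 11 ⇒ Q = 37.8, P = 200 − 2.5·37.8 = 105.5.
DWL is the triangle between Q = 37.8 and Q = 75.6: ½·(75.6 − 37.8)·(105.5 − 11) = 1786.05.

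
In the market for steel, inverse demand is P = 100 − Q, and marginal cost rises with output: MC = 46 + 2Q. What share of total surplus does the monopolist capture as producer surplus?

PS/TS = 0.8

A monopolist chooses Q where MR = MC. MR = 100 − 2Q; setting this equal to 46 + 2Q gives Q = 13.5 and P = 86.5.
CS = ½·(100 − 86.5)·13.5 = 91.125.
PS = P·Q − VC(Q) = 86.5·13.5 − (46·13.5 + ½·2·13.5²) = 364.5.
Share captured = PS/TS = 364.5/455.625 = 0.8.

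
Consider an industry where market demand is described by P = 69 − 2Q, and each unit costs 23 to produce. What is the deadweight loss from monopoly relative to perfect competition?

Perfect competition: P = MC = 23, so 69 − 2Q = 23 and Q = 23.
Monopoly sets MR = MC: 69 − 4Q = 23 ⇒ Q = 11.5, P = 69 − 2·11.5 = 46.
DWL is the triangle between Q = 11.5 and Q = 23: ½·(23 − 11.5)·(46 − 23) = 132.25.

DWL = 132.25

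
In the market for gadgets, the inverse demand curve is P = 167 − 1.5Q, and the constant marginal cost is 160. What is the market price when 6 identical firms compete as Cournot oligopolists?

Cournot with 6 identical firms: the symmetric best-response condition is 167 − 10.5q = 160. Each firm produces q = 2/3, total output Q = 4, price P = 161.

P = 161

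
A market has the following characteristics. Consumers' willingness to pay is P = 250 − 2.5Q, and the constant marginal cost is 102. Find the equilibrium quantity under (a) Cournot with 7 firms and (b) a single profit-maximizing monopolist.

With 7 symmetric Cournot firms, each firm's FOC gives 250 − 20q = 102, so q = 7.4, Q = 7·7.4 = 51.8, and P = 120.5.
The monopolist equates marginal revenue to marginal cost: 250 − 5Q = 102, so Q = 29.6. From demand, P = 176.

Cournot: Q = 51.8; Monopoly: Q = 29.6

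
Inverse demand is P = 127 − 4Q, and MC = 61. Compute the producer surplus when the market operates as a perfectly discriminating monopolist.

PS = 544.5

Under first-degree price discrimination the firm charges each unit its demand price and produces up to where P = MC, i.e. Q = 16.5. Consumer surplus is zero; producer surplus equals total surplus.
PS = ½·(127 − 61)·16.5 = 544.5.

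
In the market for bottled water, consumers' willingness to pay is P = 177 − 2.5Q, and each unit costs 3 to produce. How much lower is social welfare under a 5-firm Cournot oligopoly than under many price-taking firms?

Perfect competition: P = MC = 3, so 177 − 2.5Q = 3 and Q = 69.6.
CS = ½·(177 − 3)·69.6 = 6055.2; PS = (3 − 3)·69.6 = 0; TS = 6055.2.
Cournot with 5 identical firms: the symmetric best-response condition is 177 − 15q = 3. Each firm produces q = 11.6, total output Q = 58, price P = 32.
CS = ½·(177 − 32)·58 = 4205; PS = (32 − 3)·58 = 1682; TS = 5887.
Change in social welfare: 5887 − 6055.2 = −168.2.

TS falls by 168.2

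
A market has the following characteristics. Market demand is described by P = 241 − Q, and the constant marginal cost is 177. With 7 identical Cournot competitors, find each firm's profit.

With 7 symmetric Cournot firms, each firm's FOC gives 241 − 8q = 177, so q = 8, Q = 7·8 = 56, and P = 185.
Each firm's profit = (185 − 177)·8 = 64.

π_i = 64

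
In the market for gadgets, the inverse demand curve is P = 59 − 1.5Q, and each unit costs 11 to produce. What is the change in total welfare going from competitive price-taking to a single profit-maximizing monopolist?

Competitive firms price at marginal cost: P = 11, giving Q = 32.
CS = ½·(59 − 11)·32 = 768; PS = (11 − 11)·32 = 0; TS = 768.
A monopolist chooses Q where MR = MC. MR = 59 − 3Q; setting this equal to 11 gives Q = 16 and P = 35.
CS = ½·(59 − 35)·16 = 192; PS = (35 − 11)·16 = 384; TS = 576.
Change in total welfare: 576 − 768 = −192.

Total welfare falls by 192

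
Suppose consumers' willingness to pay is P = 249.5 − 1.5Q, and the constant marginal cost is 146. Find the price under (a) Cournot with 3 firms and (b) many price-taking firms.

Cournot: P = 171.875; Competition: P = 146

Cournot with 3 identical firms: the symmetric best-response condition is 249.5 − 6q = 146. Each firm produces q = 17.25, total output Q = 51.75, price P = 171.875.
Under competition P = MC = 146, so Q = (249.5 − 146)/1.5 = 69.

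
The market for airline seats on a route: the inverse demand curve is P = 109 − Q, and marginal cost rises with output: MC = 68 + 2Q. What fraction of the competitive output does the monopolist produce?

Q_m/Q_c = 0.75

A monopolist chooses Q where MR = MC. MR = 109 − 2Q; setting this equal to 68 + 2Q gives Q = 10.25 and P = 98.75.
Competitive equilibrium sets price equal to marginal cost: 109 − Q = 68 + 2Q, so Q = 41/3 and P = 286/3.
Ratio Q_m/Q_c = 10.25/(41/3) = 0.75.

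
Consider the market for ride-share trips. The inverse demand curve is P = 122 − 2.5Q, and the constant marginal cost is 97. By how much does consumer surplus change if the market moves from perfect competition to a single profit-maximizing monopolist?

Under competition P = MC = 97, so Q = (122 − 97)/2.5 = 10.
CS = ½·(122 − 97)·10 = 125.
The monopolist equates marginal revenue to marginal cost: 122 − 5Q = 97, so Q = 5. From demand, P = 109.5.
CS = ½·(122 − 109.5)·5 = 31.25.
Change in consumer surplus: 31.25 − 125 = −93.75.

Consumer surplus falls by 93.75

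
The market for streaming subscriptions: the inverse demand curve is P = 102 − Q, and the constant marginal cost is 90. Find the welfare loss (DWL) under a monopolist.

Competitive firms price at marginal cost: P = 90, giving Q = 12.
Monopoly sets MR = MC: 102 − 2Q = 90 ⇒ Q = 6, P = 102 − 6 = 96.
DWL is the triangle between Q = 6 and Q = 12: ½·(12 − 6)·(96 − 90) = 18.

DWL = 18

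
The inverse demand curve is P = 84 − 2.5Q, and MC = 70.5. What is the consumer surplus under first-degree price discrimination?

Under first-degree price discrimination the firm charges each unit its demand price and produces up to where P = MC, i.e. Q = 5.4. Consumer surplus is zero; producer surplus equals total surplus.
CS = 0.

CS = 0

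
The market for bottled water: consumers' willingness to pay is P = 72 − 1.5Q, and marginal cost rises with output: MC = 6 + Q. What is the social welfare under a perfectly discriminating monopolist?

A perfectly discriminating monopolist sells every unit with P(Q) ≥ MC(Q), so output equals the competitive quantity Q = 26.4. Each buyer pays their reservation price, so CS = 0 and the firm captures all surplus.
TS = 871.2 (equal to competitive TS).

TS = 871.2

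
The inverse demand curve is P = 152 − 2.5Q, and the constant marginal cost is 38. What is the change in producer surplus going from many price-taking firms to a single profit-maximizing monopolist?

Producer surplus rises by 1299.6

Under competition P = MC = 38, so Q = (152 − 38)/2.5 = 45.6.
PS = (38 − 38)·45.6 = 0.
The monopolist equates marginal revenue to marginal cost: 152 − 5Q = 38, so Q = 22.8. From demand, P = 95.
PS = (95 − 38)·22.8 = 1299.6.
Change in producer surplus: 1299.6 − 0 = 1299.6.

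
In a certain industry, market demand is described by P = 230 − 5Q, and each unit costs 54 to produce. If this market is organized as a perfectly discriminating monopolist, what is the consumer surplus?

CS = 0

A perfectly discriminating monopolist sells every unit with P(Q) ≥ MC(Q), so output equals the competitive quantity Q = 35.2. Each buyer pays their reservation price, so CS = 0 and the firm captures all surplus.
CS = 0.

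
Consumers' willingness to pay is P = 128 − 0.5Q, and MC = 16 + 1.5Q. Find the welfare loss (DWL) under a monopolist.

DWL = 125.44

Competitive equilibrium sets price equal to marginal cost: 128 − 0.5Q = 16 + 1.5Q, so Q = 56 and P = 100.
A monopolist chooses Q where MR = MC. MR = 128 − Q; setting this equal to 16 + 1.5Q gives Q = 44.8 and P = 105.6.
CS = ½·(128 − 100)·56 = 784; PS = (100·56 − 16·56 − ½·1.5·56²) = 2352; TS = 3136.
CS = ½·(128 − 105.6)·44.8 = 501.76; PS = (105.6·44.8 − 16·44.8 − ½·1.5·44.8²) = 2508.8; TS = 3010.56.
DWL = 3136 − 3010.56 = 125.44.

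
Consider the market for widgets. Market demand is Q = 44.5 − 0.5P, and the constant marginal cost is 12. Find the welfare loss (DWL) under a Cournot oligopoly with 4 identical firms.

Inverting demand: P = 89 − 2Q.
Competitive firms price at marginal cost: P = 12, giving Q = 38.5.
Cournot with 4 identical firms: the symmetric best-response condition is 89 − 10q = 12. Each firm produces q = 7.7, total output Q = 30.8, price P = 27.4.
DWL is the triangle between Q = 30.8 and Q = 38.5: ½·(38.5 − 30.8)·(27.4 − 12) = 59.29.

DWL = 59.29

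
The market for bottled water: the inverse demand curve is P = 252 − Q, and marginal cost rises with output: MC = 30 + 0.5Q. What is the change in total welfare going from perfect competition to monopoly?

Under competition P = MC: 252 − Q = 30 + 0.5Q ⇒ Q = 148, P = 104.
CS = ½·(252 − 104)·148 = 10952; PS = (104·148 − 30·148 − ½·0.5·148²) = 5476; TS = 16428.
The monopolist equates marginal revenue to marginal cost: 252 − 2Q = 30 + 0.5Q, so Q = 88.8. From demand, P = 163.2.
CS = ½·(252 − 163.2)·88.8 = 3942.72; PS = (163.2·88.8 − 30·88.8 − ½·0.5·88.8²) = 9856.8; TS = 13799.52.
Change in total welfare: 13799.52 − 16428 = −2628.48.

Total welfare falls by 2628.48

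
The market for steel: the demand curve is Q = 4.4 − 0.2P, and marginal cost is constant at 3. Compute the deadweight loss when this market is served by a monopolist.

Inverting demand: P = 22 − 5Q.
Under competition P = MC = 3, so Q = (22 − 3)/5 = 3.8.
A monopolist chooses Q where MR = MC. MR = 22 − 10Q; setting this equal to 3 gives Q = 1.9 and P = 12.5.
DWL is the triangle between Q = 1.9 and Q = 3.8: ½·(3.8 − 1.9)·(12.5 − 3) = 9.025.

DWL = 9.025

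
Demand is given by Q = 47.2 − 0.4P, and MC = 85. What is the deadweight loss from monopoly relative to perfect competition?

DWL = 54.45

Inverting demand: P = 118 − 2.5Q.
Competitive firms price at marginal cost: P = 85, giving Q = 13.2.
A monopolist chooses Q where MR = MC. MR = 118 − 5Q; setting this equal to 85 gives Q = 6.6 and P = 101.5.
DWL is the triangle between Q = 6.6 and Q = 13.2: ½·(13.2 − 6.6)·(101.5 − 85) = 54.45.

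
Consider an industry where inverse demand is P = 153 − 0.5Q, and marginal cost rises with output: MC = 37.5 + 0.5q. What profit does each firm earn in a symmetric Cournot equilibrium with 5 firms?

Cournot with 5 identical firms: the symmetric best-response condition is 153 − 3q = 37.5 + 0.5q. Each firm produces q = 33, total output Q = 165, price P = 70.5.
Each firm's profit = 70.5·33 − (37.5·33 + ½·0.5·33²) = 816.75.

π_i = 816.75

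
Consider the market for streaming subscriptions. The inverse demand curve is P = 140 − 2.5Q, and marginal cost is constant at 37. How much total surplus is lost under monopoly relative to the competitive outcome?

DWL = 530.45

Competitive firms price at marginal cost: P = 37, giving Q = 41.2.
The monopolist equates marginal revenue to marginal cost: 140 − 5Q = 37, so Q = 20.6. From demand, P = 88.5.
DWL is the triangle between Q = 20.6 and Q = 41.2: ½·(41.2 − 20.6)·(88.5 − 37) = 530.45.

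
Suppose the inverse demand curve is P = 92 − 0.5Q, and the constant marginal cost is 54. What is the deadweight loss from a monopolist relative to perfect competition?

DWL = 361

Competitive firms price at marginal cost: P = 54, giving Q = 76.
Monopoly sets MR = MC: 92 − Q = 54 ⇒ Q = 38, P = 92 − 0.5·38 = 73.
DWL is the triangle between Q = 38 and Q = 76: ½·(76 − 38)·(73 − 54) = 361.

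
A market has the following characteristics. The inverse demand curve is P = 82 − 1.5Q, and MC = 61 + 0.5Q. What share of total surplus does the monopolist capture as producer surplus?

The monopolist equates marginal revenue to marginal cost: 82 − 3Q = 61 + 0.5Q, so Q = 6. From demand, P = 73.
CS = ½·(82 − 73)·6 = 27.
PS = P·Q − VC(Q) = 73·6 − (61·6 + ½·0.5·6²) = 63.
Share captured = PS/TS = 63/90 = 0.7.

PS/TS = 0.7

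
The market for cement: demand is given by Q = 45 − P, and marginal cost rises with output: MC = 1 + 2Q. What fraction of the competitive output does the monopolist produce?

Inverting demand: P = 45 − Q.
Monopoly sets MR = MC: 45 − 2Q = 1 + 2Q ⇒ Q = 11, P = 45 − 11 = 34.
Competitive equilibrium sets price equal to marginal cost: 45 − Q = 1 + 2Q, so Q = 44/3 and P = 91/3.
Ratio Q_m/Q_c = 11/(44/3) = 0.75.

Q_m/Q_c = 0.75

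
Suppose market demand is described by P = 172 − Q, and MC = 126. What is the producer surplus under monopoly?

PS = 529

Monopoly sets MR = MC: 172 − 2Q = 126 ⇒ Q = 23, P = 172 − 23 = 149.
PS = (149 − 126)·23 = 529.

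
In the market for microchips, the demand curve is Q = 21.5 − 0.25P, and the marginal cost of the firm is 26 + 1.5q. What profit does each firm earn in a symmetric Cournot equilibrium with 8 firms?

π_i = 12.16

Inverting demand: P = 86 − 4Q.
With 8 symmetric Cournot firms, each firm's FOC gives 86 − 36q = 26 + 1.5q, so q = 1.6, Q = 8·1.6 = 12.8, and P = 34.8.
Each firm's profit = 34.8·1.6 − (26·1.6 + ½·1.5·1.6²) = 12.16.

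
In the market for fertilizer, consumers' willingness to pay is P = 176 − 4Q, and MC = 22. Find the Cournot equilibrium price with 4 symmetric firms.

With 4 symmetric Cournot firms, each firm's FOC gives 176 − 20q = 22, so q = 7.7, Q = 4·7.7 = 30.8, and P = 52.8.

P = 52.8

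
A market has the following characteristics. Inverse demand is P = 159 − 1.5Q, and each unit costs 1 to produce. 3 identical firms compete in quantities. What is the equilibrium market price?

P = 40.5

In a 3-firm Cournot equilibrium, symmetry and the first-order condition give q = (159 − 1)/(6) = 79/3. So Q = 79 and P = 40.5.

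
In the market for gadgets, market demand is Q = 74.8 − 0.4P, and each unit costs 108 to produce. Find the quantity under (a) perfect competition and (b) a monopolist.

Inverting demand: P = 187 − 2.5Q.
Perfect competition: P = MC = 108, so 187 − 2.5Q = 108 and Q = 31.6.
A monopolist chooses Q where MR = MC. MR = 187 − 5Q; setting this equal to 108 gives Q = 15.8 and P = 147.5.

Competition: Q = 31.6; Monopoly: Q = 15.8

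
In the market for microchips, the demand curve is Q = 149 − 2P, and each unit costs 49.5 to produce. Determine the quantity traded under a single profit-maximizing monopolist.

Inverting demand: P = 74.5 − 0.5Q.
The monopolist equates marginal revenue to marginal cost: 74.5 − Q = 49.5, so Q = 25. From demand, P = 62.

Q = 25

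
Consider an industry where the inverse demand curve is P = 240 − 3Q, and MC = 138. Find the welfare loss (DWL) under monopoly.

Under competition P = MC = 138, so Q = (240 − 138)/3 = 34.
The monopolist equates marginal revenue to marginal cost: 240 − 6Q = 138, so Q = 17. From demand, P = 189.
DWL is the triangle between Q = 17 and Q = 34: ½·(34 − 17)·(189 − 138) = 433.5.

DWL = 433.5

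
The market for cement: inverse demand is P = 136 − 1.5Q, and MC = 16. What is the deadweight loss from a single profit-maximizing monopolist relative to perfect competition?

DWL = 1200

Perfect competition: P = MC = 16, so 136 − 1.5Q = 16 and Q = 80.
The monopolist equates marginal revenue to marginal cost: 136 − 3Q = 16, so Q = 40. From demand, P = 76.
DWL is the triangle between Q = 40 and Q = 80: ½·(80 − 40)·(76 − 16) = 1200.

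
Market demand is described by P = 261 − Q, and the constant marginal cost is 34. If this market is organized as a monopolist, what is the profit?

Profit = 12882.25

The monopolist equates marginal revenue to marginal cost: 261 − 2Q = 34, so Q = 113.5. From demand, P = 147.5.
Profit = (147.5 − 34)·113.5 = 12882.25.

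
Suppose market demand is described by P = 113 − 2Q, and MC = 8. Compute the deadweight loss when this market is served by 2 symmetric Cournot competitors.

DWL = 306.25

Under competition P = MC = 8, so Q = (113 − 8)/2 = 52.5.
Cournot with 2 identical firms: the symmetric best-response condition is 113 − 6q = 8. Each firm produces q = 17.5, total output Q = 35, price P = 43.
DWL is the triangle between Q = 35 and Q = 52.5: ½·(52.5 − 35)·(43 − 8) = 306.25.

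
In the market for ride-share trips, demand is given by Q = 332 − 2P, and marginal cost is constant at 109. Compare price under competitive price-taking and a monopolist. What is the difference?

P rises by 28.5

Inverting demand: P = 166 − 0.5Q.
Competitive firms price at marginal cost: P = 109, giving Q = 114.
Monopoly sets MR = MC: 166 − Q = 109 ⇒ Q = 57, P = 166 − 0.5·57 = 137.5.
Change in price: 137.5 − 109 = 28.5.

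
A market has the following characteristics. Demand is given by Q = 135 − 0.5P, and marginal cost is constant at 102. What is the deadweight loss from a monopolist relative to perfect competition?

DWL = 1764

Inverting demand: P = 270 − 2Q.
Perfect competition: P = MC = 102, so 270 − 2Q = 102 and Q = 84.
The monopolist equates marginal revenue to marginal cost: 270 − 4Q = 102, so Q = 42. From demand, P = 186.
DWL is the triangle between Q = 42 and Q = 84: ½·(84 − 42)·(186 − 102) = 1764.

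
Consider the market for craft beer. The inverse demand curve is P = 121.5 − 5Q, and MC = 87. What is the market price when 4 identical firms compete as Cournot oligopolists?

Cournot with 4 identical firms: the symmetric best-response condition is 121.5 − 25q = 87. Each firm produces q = 1.38, total output Q = 5.52, price P = 93.9.

P = 93.9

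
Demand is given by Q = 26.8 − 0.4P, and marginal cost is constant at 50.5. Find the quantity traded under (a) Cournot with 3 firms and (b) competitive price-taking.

Cournot: Q = 4.95; Competition: Q = 6.6

Inverting demand: P = 67 − 2.5Q.
With 3 symmetric Cournot firms, each firm's FOC gives 67 − 10q = 50.5, so q = 1.65, Q = 3·1.65 = 4.95, and P = 54.625.
Under competition P = MC = 50.5, so Q = (67 − 50.5)/2.5 = 6.6.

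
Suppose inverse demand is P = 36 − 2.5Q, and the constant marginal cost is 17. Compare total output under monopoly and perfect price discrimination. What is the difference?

Q rises by 3.8

Monopoly sets MR = MC: 36 − 5Q = 17 ⇒ Q = 3.8, P = 36 − 2.5·3.8 = 26.5.
A perfectly discriminating monopolist sells every unit with P(Q) ≥ MC(Q), so output equals the competitive quantity Q = 7.6. Each buyer pays their reservation price, so CS = 0 and the firm captures all surplus.
Change in total output: 7.6 − 3.8 = 3.8.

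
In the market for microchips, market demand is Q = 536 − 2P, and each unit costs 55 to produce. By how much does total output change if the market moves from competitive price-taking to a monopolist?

Total output falls by 213

Inverting demand: P = 268 − 0.5Q.
Competitive firms price at marginal cost: P = 55, giving Q = 426.
A monopolist chooses Q where MR = MC. MR = 268 − Q; setting this equal to 55 gives Q = 213 and P = 161.5.
Change in total output: 213 − 426 = −213.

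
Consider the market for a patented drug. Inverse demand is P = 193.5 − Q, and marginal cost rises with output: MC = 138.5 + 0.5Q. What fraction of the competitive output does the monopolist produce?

Monopoly sets MR = MC: 193.5 − 2Q = 138.5 + 0.5Q ⇒ Q = 22, P = 193.5 − 22 = 171.5.
Under competition P = MC: 193.5 − Q = 138.5 + 0.5Q ⇒ Q = 110/3, P = 941/6.
Ratio Q_m/Q_c = 22/(110/3) = 0.6.

Q_m/Q_c = 0.6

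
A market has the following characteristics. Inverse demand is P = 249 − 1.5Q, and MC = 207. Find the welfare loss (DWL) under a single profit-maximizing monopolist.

Perfect competition: P = MC = 207, so 249 − 1.5Q = 207 and Q = 28.
The monopolist equates marginal revenue to marginal cost: 249 − 3Q = 207, so Q = 14. From demand, P = 228.
DWL is the triangle between Q = 14 and Q = 28: ½·(28 − 14)·(228 − 207) = 147.

DWL = 147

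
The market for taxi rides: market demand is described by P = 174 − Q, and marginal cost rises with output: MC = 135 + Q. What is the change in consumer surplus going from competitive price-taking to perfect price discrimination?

CS falls by 190.125

Under competition P = MC: 174 − Q = 135 + Q ⇒ Q = 19.5, P = 154.5.
CS = ½·(174 − 154.5)·19.5 = 190.125.
Under first-degree price discrimination the firm charges each unit its demand price and produces up to where P = MC, i.e. Q = 19.5. Consumer surplus is zero; producer surplus equals total surplus.
CS = 0.
Change in consumer surplus: 0 − 190.125 = −190.125.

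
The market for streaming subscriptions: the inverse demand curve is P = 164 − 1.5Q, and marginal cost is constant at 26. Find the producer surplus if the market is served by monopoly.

PS = 3174

The monopolist equates marginal revenue to marginal cost: 164 − 3Q = 26, so Q = 46. From demand, P = 95.
PS = (95 − 26)·46 = 3174.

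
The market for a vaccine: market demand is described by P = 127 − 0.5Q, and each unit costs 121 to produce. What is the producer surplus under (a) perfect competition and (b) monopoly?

Competitive firms price at marginal cost: P = 121, giving Q = 12.
PS = (121 − 121)·12 = 0.
A monopolist chooses Q where MR = MC. MR = 127 − Q; setting this equal to 121 gives Q = 6 and P = 124.
PS = (124 − 121)·6 = 18.

Competition: PS = 0; Monopoly: PS = 18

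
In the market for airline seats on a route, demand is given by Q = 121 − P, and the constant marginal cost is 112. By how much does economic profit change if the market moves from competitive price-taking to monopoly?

Inverting demand: P = 121 − Q.
Perfect competition: P = MC = 112, so 121 − Q = 112 and Q = 9.
Profit = (112 − 112)·9 = 0.
Monopoly sets MR = MC: 121 − 2Q = 112 ⇒ Q = 4.5, P = 121 − 4.5 = 116.5.
Profit = (116.5 − 112)·4.5 = 20.25.
Change in economic profit: 20.25 − 0 = 20.25.

Economic profit rises by 20.25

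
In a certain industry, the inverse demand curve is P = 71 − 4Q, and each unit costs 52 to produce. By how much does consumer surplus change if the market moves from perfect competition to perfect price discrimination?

Competitive firms price at marginal cost: P = 52, giving Q = 4.75.
CS = ½·(71 − 52)·4.75 = 45.125.
With perfect price discrimination, output is the efficient level Q = 4.75 (where demand meets MC), but every buyer pays their willingness to pay: CS = 0 and PS = total surplus.
CS = 0.
Change in consumer surplus: 0 − 45.125 = −45.125.

Consumer surplus falls by 45.125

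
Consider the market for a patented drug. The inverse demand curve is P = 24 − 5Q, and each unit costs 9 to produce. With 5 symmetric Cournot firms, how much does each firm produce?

With 5 symmetric Cournot firms, each firm's FOC gives 24 − 30q = 9, so q = 0.5, Q = 5·0.5 = 2.5, and P = 11.5.

q_i = 0.5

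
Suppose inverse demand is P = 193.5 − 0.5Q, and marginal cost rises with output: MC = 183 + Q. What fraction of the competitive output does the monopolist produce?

Q_m/Q_c = 0.75

A monopolist chooses Q where MR = MC. MR = 193.5 − Q; setting this equal to 183 + Q gives Q = 5.25 and P = 190.875.
Competitive equilibrium sets price equal to marginal cost: 193.5 − 0.5Q = 183 + Q, so Q = 7 and P = 190.
Ratio Q_m/Q_c = 5.25/7 = 0.75.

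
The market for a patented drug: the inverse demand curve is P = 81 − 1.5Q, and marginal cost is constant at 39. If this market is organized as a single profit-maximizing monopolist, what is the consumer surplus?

Monopoly sets MR = MC: 81 − 3Q = 39 ⇒ Q = 14, P = 81 − 1.5·14 = 60.
CS = ½·(81 − 60)·14 = 147.

CS = 147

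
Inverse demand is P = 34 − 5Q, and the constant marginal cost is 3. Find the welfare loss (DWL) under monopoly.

DWL = 24.025

Competitive firms price at marginal cost: P = 3, giving Q = 6.2.
A monopolist chooses Q where MR = MC. MR = 34 − 10Q; setting this equal to 3 gives Q = 3.1 and P = 18.5.
DWL is the triangle between Q = 3.1 and Q = 6.2: ½·(6.2 − 3.1)·(18.5 − 3) = 24.025.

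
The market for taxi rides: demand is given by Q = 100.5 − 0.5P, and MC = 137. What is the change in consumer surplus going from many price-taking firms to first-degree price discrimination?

Inverting demand: P = 201 − 2Q.
Competitive firms price at marginal cost: P = 137, giving Q = 32.
CS = ½·(201 − 137)·32 = 1024.
A perfectly discriminating monopolist sells every unit with P(Q) ≥ MC(Q), so output equals the competitive quantity Q = 32. Each buyer pays their reservation price, so CS = 0 and the firm captures all surplus.
CS = 0.
Change in consumer surplus: 0 − 1024 = −1024.

Consumer surplus falls by 1024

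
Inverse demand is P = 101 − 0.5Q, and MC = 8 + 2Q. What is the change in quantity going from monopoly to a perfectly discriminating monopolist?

The monopolist equates marginal revenue to marginal cost: 101 − Q = 8 + 2Q, so Q = 31. From demand, P = 85.5.
With perfect price discrimination, output is the efficient level Q = 37.2 (where demand meets MC), but every buyer pays their willingness to pay: CS = 0 and PS = total surplus.
Change in quantity: 37.2 − 31 = 6.2.

Quantity rises by 6.2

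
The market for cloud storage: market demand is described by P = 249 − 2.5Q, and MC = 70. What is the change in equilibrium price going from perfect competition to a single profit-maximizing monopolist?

P rises by 89.5

Under competition P = MC = 70, so Q = (249 − 70)/2.5 = 71.6.
A monopolist chooses Q where MR = MC. MR = 249 − 5Q; setting this equal to 70 gives Q = 35.8 and P = 159.5.
Change in equilibrium price: 159.5 − 70 = 89.5.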